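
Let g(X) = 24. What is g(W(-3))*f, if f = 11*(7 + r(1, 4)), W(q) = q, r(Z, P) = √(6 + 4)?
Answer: 1848 + 264*√10 ≈ 2682.8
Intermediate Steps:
r(Z, P) = √10
f = 77 + 11*√10 (f = 11*(7 + √10) = 77 + 11*√10 ≈ 111.79)
g(W(-3))*f = 24*(77 + 11*√10) = 1848 + 264*√10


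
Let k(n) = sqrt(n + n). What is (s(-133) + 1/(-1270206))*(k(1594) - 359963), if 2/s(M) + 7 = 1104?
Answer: -914059445345/1393415982 + 2539315*sqrt(797)/696707991 ≈ -655.88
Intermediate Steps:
s(M) = 2/1097 (s(M) = 2/(-7 + 1104) = 2/1097)
k(n) = sqrt(2)*sqrt(n) (k(n) = sqrt(2*n) = sqrt(2)*sqrt(n))
(s(-133) + 1/(-1270206))*(k(1594) - 359963) = (2/1097 + 1/(-1270206))*(sqrt(2)*sqrt(1594) - 359963) = (2/1097 - 1/1270206)*(2*sqrt(797) - 359963) = 2539315*(-359963 + 2*sqrt(797))/1393415982 = -914059445345/1393415982 + 2539315*sqrt(797)/696707991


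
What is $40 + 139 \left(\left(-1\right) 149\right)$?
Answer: $-20671$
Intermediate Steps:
$40 + 139 \left(\left(-1\right) 149\right) = 40 + 139 \left(-149\right) = 40 - 20711 = -20671$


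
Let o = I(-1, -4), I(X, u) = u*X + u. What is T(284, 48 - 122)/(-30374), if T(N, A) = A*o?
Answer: 0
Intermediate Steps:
I(X, u) = u + X*u (I(X, u) = X*u + u = u + X*u)
o = 0 (o = -4*(1 - 1) = -4*0 = 0)
T(N, A) = 0 (T(N, A) = A*0 = 0)
T(284, 48 - 122)/(-30374) = 0/(-30374) = 0*(-1/30374) = 0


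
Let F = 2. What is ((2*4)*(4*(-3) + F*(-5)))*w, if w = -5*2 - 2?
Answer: 2112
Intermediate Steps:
w = -12 (w = -10 - 2 = -12)
((2*4)*(4*(-3) + F*(-5)))*w = ((2*4)*(4*(-3) + 2*(-5)))*(-12) = (8*(-12 - 10))*(-12) = (8*(-22))*(-12) = -176*(-12) = 2112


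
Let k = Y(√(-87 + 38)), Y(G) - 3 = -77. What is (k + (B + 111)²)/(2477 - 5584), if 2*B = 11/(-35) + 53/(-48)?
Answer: -136491882529/35076787200 ≈ -3.8912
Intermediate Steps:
Y(G) = -74 (Y(G) = 3 - 77 = -74)
k = -74
B = -2383/3360 (B = (11/(-35) + 53/(-48))/2 = (11*(-1/35) + 53*(-1/48))/2 = (-11/35 - 53/48)/2 = (½)*(-2383/1680) = -2383/3360 ≈ -0.70923)
(k + (B + 111)²)/(2477 - 5584) = (-74 + (-2383/3360 + 111)²)/(2477 - 5584) = (-74 + (370577/3360)²)/(-3107) = (-74 + 137327312929/11289600)*(-1/3107) = (136491882529/11289600)*(-1/3107) = -136491882529/35076787200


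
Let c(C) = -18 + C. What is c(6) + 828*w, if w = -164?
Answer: -135804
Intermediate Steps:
c(6) + 828*w = (-18 + 6) + 828*(-164) = -12 - 135792 = -135804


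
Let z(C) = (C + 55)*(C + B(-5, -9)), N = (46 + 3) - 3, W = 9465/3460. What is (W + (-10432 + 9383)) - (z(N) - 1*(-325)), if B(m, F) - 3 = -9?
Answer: -3744595/692 ≈ -5411.3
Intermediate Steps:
B(m, F) = -6 (B(m, F) = 3 - 9 = -6)
W = 1893/692 (W = 9465*(1/3460) = 1893/692 ≈ 2.7355)
N = 46 (N = 49 - 3 = 46)
z(C) = (-6 + C)*(55 + C) (z(C) = (C + 55)*(C - 6) = (55 + C)*(-6 + C) = (-6 + C)*(55 + C))
(W + (-10432 + 9383)) - (z(N) - 1*(-325)) = (1893/692 + (-10432 + 9383)) - ((-330 + 46² + 49*46) - 1*(-325)) = (1893/692 - 1049) - ((-330 + 2116 + 2254) + 325) = -724015/692 - (4040 + 325) = -724015/692 - 1*4365 = -724015/692 - 4365 = -3744595/692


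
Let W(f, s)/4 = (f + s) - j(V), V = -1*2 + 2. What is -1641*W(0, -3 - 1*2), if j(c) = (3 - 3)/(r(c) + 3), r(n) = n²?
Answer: 32820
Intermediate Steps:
V = 0 (V = -2 + 2 = 0)
j(c) = 0 (j(c) = (3 - 3)/(c² + 3) = 0/(3 + c²) = 0)
W(f, s) = 4*f + 4*s (W(f, s) = 4*((f + s) - 1*0) = 4*((f + s) + 0) = 4*(f + s) = 4*f + 4*s)
-1641*W(0, -3 - 1*2) = -1641*(4*0 + 4*(-3 - 1*2)) = -1641*(0 + 4*(-3 - 2)) = -1641*(0 + 4*(-5)) = -1641*(0 - 20) = -1641*(-20) = 32820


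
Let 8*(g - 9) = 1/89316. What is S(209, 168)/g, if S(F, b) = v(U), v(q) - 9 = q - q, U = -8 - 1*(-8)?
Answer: 6430752/6430753 ≈ 1.0000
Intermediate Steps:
U = 0 (U = -8 + 8 = 0)
v(q) = 9 (v(q) = 9 + (q - q) = 9 + 0 = 9)
S(F, b) = 9
g = 6430753/714528 (g = 9 + (1/8)/89316 = 9 + (1/8)*(1/89316) = 9 + 1/714528 = 6430753/714528 ≈ 9.0000)
S(209, 168)/g = 9/(6430753/714528) = 9*(714528/6430753) = 6430752/6430753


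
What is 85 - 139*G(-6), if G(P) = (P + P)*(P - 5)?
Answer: -18263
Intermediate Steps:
G(P) = 2*P*(-5 + P) (G(P) = (2*P)*(-5 + P) = 2*P*(-5 + P))
85 - 139*G(-6) = 85 - 278*(-6)*(-5 - 6) = 85 - 278*(-6)*(-11) = 85 - 139*132 = 85 - 18348 = -18263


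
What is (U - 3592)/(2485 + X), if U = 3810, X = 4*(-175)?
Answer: 218/1785 ≈ 0.12213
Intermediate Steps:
X = -700
(U - 3592)/(2485 + X) = (3810 - 3592)/(2485 - 700) = 218/1785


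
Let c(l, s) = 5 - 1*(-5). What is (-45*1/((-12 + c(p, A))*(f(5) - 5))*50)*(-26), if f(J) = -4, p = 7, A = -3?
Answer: 3250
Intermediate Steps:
c(l, s) = 10 (c(l, s) = 5 + 5 = 10)
(-45*1/((-12 + c(p, A))*(f(5) - 5))*50)*(-26) = (-45*1/((-12 + 10)*(-4 - 5))*50)*(-26) = (-45/((-9*(-2)))*50)*(-26) = (-45/18*50)*(-26) = (-45*1/18*50)*(-26) = -5/2*50*(-26) = -125*(-26) = 3250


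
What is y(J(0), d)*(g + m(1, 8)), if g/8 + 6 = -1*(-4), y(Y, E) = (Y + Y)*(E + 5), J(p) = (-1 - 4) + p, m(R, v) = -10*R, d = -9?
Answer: -1040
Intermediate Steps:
J(p) = -5 + p
y(Y, E) = 2*Y*(5 + E) (y(Y, E) = (2*Y)*(5 + E) = 2*Y*(5 + E))
g = -16 (g = -48 + 8*(-1*(-4)) = -48 + 8*4 = -48 + 32 = -16)
y(J(0), d)*(g + m(1, 8)) = (2*(-5 + 0)*(5 - 9))*(-16 - 10*1) = (2*(-5)*(-4))*(-16 - 10) = 40*(-26) = -1040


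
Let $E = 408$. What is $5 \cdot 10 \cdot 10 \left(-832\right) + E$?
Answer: $-415592$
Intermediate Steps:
$5 \cdot 10 \cdot 10 \left(-832\right) + E = 5 \cdot 10 \cdot 10 \left(-832\right) + 408 = 50 \cdot 10 \left(-832\right) + 408 = 500 \left(-832\right) + 408 = -416000 + 408 = -415592$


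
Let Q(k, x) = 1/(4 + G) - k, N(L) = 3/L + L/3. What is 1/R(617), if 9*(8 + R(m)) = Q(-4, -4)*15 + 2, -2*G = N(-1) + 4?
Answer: -99/65 ≈ -1.5231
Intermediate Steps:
N(L) = 3/L + L/3 (N(L) = 3/L + L*(1/3) = 3/L + L/3)
G = -1/3 (G = -((3/(-1) + (1/3)*(-1)) + 4)/2 = -((3*(-1) - 1/3) + 4)/2 = -((-3 - 1/3) + 4)/2 = -(-10/3 + 4)/2 = -1/2*2/3 = -1/3 ≈ -0.33333)
Q(k, x) = 3/11 - k (Q(k, x) = 1/(4 - 1/3) - k = 1/(11/3) - k = 3/11 - k)
R(m) = -65/99 (R(m) = -8 + ((3/11 - 1*(-4))*15 + 2)/9 = -8 + ((3/11 + 4)*15 + 2)/9 = -8 + ((47/11)*15 + 2)/9 = -8 + (705/11 + 2)/9 = -8 + (1/9)*(727/11) = -8 + 727/99 = -65/99)
1/R(617) = 1/(-65/99) = -99/65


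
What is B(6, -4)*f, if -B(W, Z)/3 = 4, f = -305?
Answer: 3660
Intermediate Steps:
B(W, Z) = -12 (B(W, Z) = -3*4 = -12)
B(6, -4)*f = -12*(-305) = 3660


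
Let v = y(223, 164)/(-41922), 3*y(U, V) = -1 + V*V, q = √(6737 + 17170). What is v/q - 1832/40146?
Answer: -916/20073 - 8965*√23907/1002229254 ≈ -0.047017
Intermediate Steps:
q = √23907 ≈ 154.62
y(U, V) = -⅓ + V²/3 (y(U, V) = (-1 + V*V)/3 = (-1 + V²)/3 = -⅓ + V²/3)
v = -8965/41922 (v = (-⅓ + (⅓)*164²)/(-41922) = (-⅓ + (⅓)*26896)*(-1/41922) = (-⅓ + 26896/3)*(-1/41922) = 8965*(-1/41922) = -8965/41922 ≈ -0.21385)
v/q - 1832/40146 = -8965*√23907/23907/41922 - 1832/40146 = -8965*√23907/1002229254 - 1832*1/40146 = -8965*√23907/1002229254 - 916/20073 = -916/20073 - 8965*√23907/1002229254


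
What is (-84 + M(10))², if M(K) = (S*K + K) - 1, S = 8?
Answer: 25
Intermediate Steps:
M(K) = -1 + 9*K (M(K) = (8*K + K) - 1 = 9*K - 1 = -1 + 9*K)
(-84 + M(10))² = (-84 + (-1 + 9*10))² = (-84 + (-1 + 90))² = (-84 + 89)² = 5² = 25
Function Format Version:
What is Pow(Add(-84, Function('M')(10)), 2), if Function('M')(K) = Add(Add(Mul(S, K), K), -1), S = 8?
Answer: 25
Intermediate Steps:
Function('M')(K) = Add(-1, Mul(9, K)) (Function('M')(K) = Add(Add(Mul(8, K), K), -1) = Add(Mul(9, K), -1) = Add(-1, Mul(9, K)))
Pow(Add(-84, Function('M')(10)), 2) = Pow(Add(-84, Add(-1, Mul(9, 10))), 2) = Pow(Add(-84, Add(-1, 90)), 2) = Pow(Add(-84, 89), 2) = Pow(5, 2) = 25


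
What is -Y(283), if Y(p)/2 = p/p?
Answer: -2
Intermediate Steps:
Y(p) = 2 (Y(p) = 2*(p/p) = 2*1 = 2)
-Y(283) = -1*2 = -2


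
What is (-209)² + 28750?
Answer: 72431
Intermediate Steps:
(-209)² + 28750 = 43681 + 28750 = 72431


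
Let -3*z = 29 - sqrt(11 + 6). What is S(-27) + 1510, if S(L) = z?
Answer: 4501/3 + sqrt(17)/3 ≈ 1501.7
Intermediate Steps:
z = -29/3 + sqrt(17)/3 (z = -(29 - sqrt(11 + 6))/3 = -(29 - sqrt(17))/3 = -29/3 + sqrt(17)/3 ≈ -8.2923)
S(L) = -29/3 + sqrt(17)/3
S(-27) + 1510 = (-29/3 + sqrt(17)/3) + 1510 = 4501/3 + sqrt(17)/3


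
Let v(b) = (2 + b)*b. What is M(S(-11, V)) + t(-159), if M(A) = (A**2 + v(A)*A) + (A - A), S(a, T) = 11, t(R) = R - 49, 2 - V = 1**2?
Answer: 1486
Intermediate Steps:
V = 1 (V = 2 - 1*1**2 = 2 - 1*1 = 2 - 1 = 1)
t(R) = -49 + R
v(b) = b*(2 + b)
M(A) = A**2 + A**2*(2 + A) (M(A) = (A**2 + (A*(2 + A))*A) + (A - A) = (A**2 + A**2*(2 + A)) + 0 = A**2 + A**2*(2 + A))
M(S(-11, V)) + t(-159) = 11**2*(3 + 11) + (-49 - 159) = 121*14 - 208 = 1694 - 208 = 1486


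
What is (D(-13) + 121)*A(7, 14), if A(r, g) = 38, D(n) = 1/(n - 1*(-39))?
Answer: 59793/13 ≈ 4599.5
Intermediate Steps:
D(n) = 1/(39 + n) (D(n) = 1/(n + 39) = 1/(39 + n))
(D(-13) + 121)*A(7, 14) = (1/(39 - 13) + 121)*38 = (1/26 + 121)*38 = (3147/26)*38 = 59793/13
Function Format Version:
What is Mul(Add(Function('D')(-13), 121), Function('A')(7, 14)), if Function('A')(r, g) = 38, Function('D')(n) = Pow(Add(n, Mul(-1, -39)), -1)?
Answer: Rational(59793, 13) ≈ 4599.5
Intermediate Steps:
Function('D')(n) = Pow(Add(39, n), -1) (Function('D')(n) = Pow(Add(n, 39), -1) = Pow(Add(39, n), -1))
Mul(Add(Function('D')(-13), 121), Function('A')(7, 14)) = Mul(Add(Pow(Add(39, -13), -1), 121), 38) = Mul(Add(Pow(26, -1), 121), 38) = Mul(Add(Rational(1, 26), 121), 38) = Mul(Rational(3147, 26), 38) = Rational(59793, 13)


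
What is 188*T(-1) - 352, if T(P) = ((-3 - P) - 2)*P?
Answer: 400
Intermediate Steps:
T(P) = P*(-5 - P) (T(P) = (-5 - P)*P = P*(-5 - P))
188*T(-1) - 352 = 188*(-1*(-1)*(5 - 1)) - 352 = 188*(-1*(-1)*4) - 352 = 188*4 - 352 = 752 - 352 = 400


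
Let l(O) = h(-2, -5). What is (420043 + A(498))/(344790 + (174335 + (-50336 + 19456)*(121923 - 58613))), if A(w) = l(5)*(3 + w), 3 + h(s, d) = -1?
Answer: -418039/1954493675 ≈ -0.00021389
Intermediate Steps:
h(s, d) = -4 (h(s, d) = -3 - 1 = -4)
l(O) = -4
A(w) = -12 - 4*w (A(w) = -4*(3 + w) = -12 - 4*w)
(420043 + A(498))/(344790 + (174335 + (-50336 + 19456)*(121923 - 58613))) = (420043 + (-12 - 4*498))/(344790 + (174335 + (-50336 + 19456)*(121923 - 58613))) = (420043 + (-12 - 1992))/(344790 + (174335 - 30880*63310)) = (420043 - 2004)/(344790 + (174335 - 1955012800)) = 418039/(344790 - 1954838465) = 418039/(-1954493675) = 418039*(-1/1954493675) = -418039/1954493675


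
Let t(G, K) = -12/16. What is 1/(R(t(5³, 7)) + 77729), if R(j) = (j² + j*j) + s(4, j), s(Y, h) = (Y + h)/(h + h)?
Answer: 24/1865471 ≈ 1.2865e-5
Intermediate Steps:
t(G, K) = -¾ (t(G, K) = -12*1/16 = -¾)
s(Y, h) = (Y + h)/(2*h) (s(Y, h) = (Y + h)/((2*h)) = (Y + h)*(1/(2*h)) = (Y + h)/(2*h))
R(j) = 2*j² + (4 + j)/(2*j) (R(j) = (j² + j*j) + (4 + j)/(2*j) = (j² + j²) + (4 + j)/(2*j) = 2*j² + (4 + j)/(2*j))
1/(R(t(5³, 7)) + 77729) = 1/((4 - ¾ + 4*(-¾)³)/(2*(-¾)) + 77729) = 1/((½)*(-4/3)*(4 - ¾ + 4*(-27/64)) + 77729) = 1/((½)*(-4/3)*(4 - ¾ - 27/16) + 77729) = 1/((½)*(-4/3)*(25/16) + 77729) = 1/(-25/24 + 77729) = 1/(1865471/24) = 24/1865471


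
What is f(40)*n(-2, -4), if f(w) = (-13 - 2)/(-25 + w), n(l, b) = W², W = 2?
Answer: -4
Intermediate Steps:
n(l, b) = 4 (n(l, b) = 2² = 4)
f(w) = -15/(-25 + w)
f(40)*n(-2, -4) = -15/(-25 + 40)*4 = -15/15*4 = -15*1/15*4 = -1*4 = -4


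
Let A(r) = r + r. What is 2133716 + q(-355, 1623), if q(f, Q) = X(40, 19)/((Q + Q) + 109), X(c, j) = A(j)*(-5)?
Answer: 1431723398/671 ≈ 2.1337e+6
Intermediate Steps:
A(r) = 2*r
X(c, j) = -10*j (X(c, j) = (2*j)*(-5) = -10*j)
q(f, Q) = -190/(109 + 2*Q) (q(f, Q) = (-10*19)/((Q + Q) + 109) = -190/(2*Q + 109) = -190/(109 + 2*Q))
2133716 + q(-355, 1623) = 2133716 - 190/(109 + 2*1623) = 2133716 - 190/(109 + 3246) = 2133716 - 190/3355 = 2133716 - 190*1/3355 = 2133716 - 38/671 = 1431723398/671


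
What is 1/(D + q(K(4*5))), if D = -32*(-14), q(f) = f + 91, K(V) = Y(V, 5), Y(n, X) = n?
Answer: 1/559 ≈ 0.0017889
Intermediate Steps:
K(V) = V
q(f) = 91 + f
D = 448
1/(D + q(K(4*5))) = 1/(448 + (91 + 4*5)) = 1/(448 + (91 + 20)) = 1/(448 + 111) = 1/559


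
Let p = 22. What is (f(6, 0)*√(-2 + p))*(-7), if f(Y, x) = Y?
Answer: -84*√5 ≈ -187.83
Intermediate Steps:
(f(6, 0)*√(-2 + p))*(-7) = (6*√(-2 + 22))*(-7) = (6*√20)*(-7) = (6*(2*√5))*(-7) = (12*√5)*(-7) = -84*√5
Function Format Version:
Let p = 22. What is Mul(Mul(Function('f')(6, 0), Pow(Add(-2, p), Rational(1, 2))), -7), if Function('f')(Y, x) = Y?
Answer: Mul(-84, Pow(5, Rational(1, 2))) ≈ -187.83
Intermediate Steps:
Mul(Mul(Function('f')(6, 0), Pow(Add(-2, p), Rational(1, 2))), -7) = Mul(Mul(6, Pow(Add(-2, 22), Rational(1, 2))), -7) = Mul(Mul(6, Pow(20, Rational(1, 2))), -7) = Mul(Mul(6, Mul(2, Pow(5, Rational(1, 2)))), -7) = Mul(Mul(12, Pow(5, Rational(1, 2))), -7) = Mul(-84, Pow(5, Rational(1, 2)))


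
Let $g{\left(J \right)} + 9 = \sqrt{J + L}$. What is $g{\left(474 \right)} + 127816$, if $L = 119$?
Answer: $127807 + \sqrt{593} \approx 1.2783 \cdot 10^{5}$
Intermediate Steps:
$g{\left(J \right)} = -9 + \sqrt{119 + J}$ ($g{\left(J \right)} = -9 + \sqrt{J + 119} = -9 + \sqrt{119 + J}$)
$g{\left(474 \right)} + 127816 = \left(-9 + \sqrt{119 + 474}\right) + 127816 = \left(-9 + \sqrt{593}\right) + 127816 = 127807 + \sqrt{593}$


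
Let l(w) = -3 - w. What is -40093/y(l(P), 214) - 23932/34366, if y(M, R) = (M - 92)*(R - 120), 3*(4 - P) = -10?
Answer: 1721439229/495867014 ≈ 3.4716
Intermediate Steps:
P = 22/3 (P = 4 - ⅓*(-10) = 4 + 10/3 = 22/3 ≈ 7.3333)
y(M, R) = (-120 + R)*(-92 + M) (y(M, R) = (-92 + M)*(-120 + R) = (-120 + R)*(-92 + M))
-40093/y(l(P), 214) - 23932/34366 = -40093/(11040 - 120*(-3 - 1*22/3) - 92*214 + (-3 - 1*22/3)*214) - 23932/34366 = -40093/(11040 - 120*(-3 - 22/3) - 19688 + (-3 - 22/3)*214) - 23932*1/34366 = -40093/(11040 - 120*(-31/3) - 19688 - 31/3*214) - 11966/17183 = -40093/(11040 + 1240 - 19688 - 6634/3) - 11966/17183 = -40093/(-28858/3) - 11966/17183 = -40093*(-3/28858) - 11966/17183 = 120279/28858 - 11966/17183 = 1721439229/495867014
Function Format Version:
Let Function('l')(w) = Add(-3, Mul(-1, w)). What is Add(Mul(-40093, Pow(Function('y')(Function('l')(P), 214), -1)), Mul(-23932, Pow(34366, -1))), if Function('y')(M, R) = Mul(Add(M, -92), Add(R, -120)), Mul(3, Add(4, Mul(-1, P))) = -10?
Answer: Rational(1721439229, 495867014) ≈ 3.4716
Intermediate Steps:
P = Rational(22, 3) (P = Add(4, Mul(Rational(-1, 3), -10)) = Add(4, Rational(10, 3)) = Rational(22, 3) ≈ 7.3333)
Function('y')(M, R) = Mul(Add(-120, R), Add(-92, M)) (Function('y')(M, R) = Mul(Add(-92, M), Add(-120, R)) = Mul(Add(-120, R), Add(-92, M)))
Add(Mul(-40093, Pow(Function('y')(Function('l')(P), 214), -1)), Mul(-23932, Pow(34366, -1))) = Add(Mul(-40093, Pow(Add(11040, Mul(-120, Add(-3, Mul(-1, Rational(22, 3)))), Mul(-92, 214), Mul(Add(-3, Mul(-1, Rational(22, 3))), 214)), -1)), Mul(-23932, Pow(34366, -1))) = Add(Mul(-40093, Pow(Add(11040, Mul(-120, Add(-3, Rational(-22, 3))), -19688, Mul(Add(-3, Rational(-22, 3)), 214)), -1)), Mul(-23932, Rational(1, 34366))) = Add(Mul(-40093, Pow(Add(11040, Mul(-120, Rational(-31, 3)), -19688, Mul(Rational(-31, 3), 214)), -1)), Rational(-11966, 17183)) = Add(Mul(-40093, Pow(Add(11040, 1240, -19688, Rational(-6634, 3)), -1)), Rational(-11966, 17183)) = Add(Mul(-40093, Pow(Rational(-28858, 3), -1)), Rational(-11966, 17183)) = Add(Mul(-40093, Rational(-3, 28858)), Rational(-11966, 17183)) = Add(Rational(120279, 28858), Rational(-11966, 17183)) = Rational(1721439229, 495867014)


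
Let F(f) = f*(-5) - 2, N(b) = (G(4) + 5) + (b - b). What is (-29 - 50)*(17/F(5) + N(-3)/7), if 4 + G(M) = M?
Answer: -1264/189 ≈ -6.6878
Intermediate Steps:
G(M) = -4 + M
N(b) = 5 (N(b) = ((-4 + 4) + 5) + (b - b) = (0 + 5) + 0 = 5 + 0 = 5)
F(f) = -2 - 5*f (F(f) = -5*f - 2 = -2 - 5*f)
(-29 - 50)*(17/F(5) + N(-3)/7) = (-29 - 50)*(17/(-2 - 5*5) + 5/7) = -79*(17/(-2 - 25) + 5*(⅐)) = -79*(17/(-27) + 5/7) = -79*(17*(-1/27) + 5/7) = -79*(-17/27 + 5/7) = -79*16/189 = -1264/189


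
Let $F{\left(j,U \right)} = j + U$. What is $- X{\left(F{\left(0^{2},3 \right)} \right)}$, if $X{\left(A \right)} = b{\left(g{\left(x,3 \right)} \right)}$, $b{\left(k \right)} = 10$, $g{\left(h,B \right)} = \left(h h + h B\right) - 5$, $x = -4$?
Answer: $-10$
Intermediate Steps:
$g{\left(h,B \right)} = -5 + h^{2} + B h$ ($g{\left(h,B \right)} = \left(h^{2} + B h\right) - 5 = -5 + h^{2} + B h$)
$F{\left(j,U \right)} = U + j$
$X{\left(A \right)} = 10$
$- X{\left(F{\left(0^{2},3 \right)} \right)} = \left(-1\right) 10 = -10$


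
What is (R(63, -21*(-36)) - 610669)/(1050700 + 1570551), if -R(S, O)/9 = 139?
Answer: -611920/2621251 ≈ -0.23345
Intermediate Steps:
R(S, O) = -1251 (R(S, O) = -9*139 = -1251)
(R(63, -21*(-36)) - 610669)/(1050700 + 1570551) = (-1251 - 610669)/(1050700 + 1570551) = -611920/2621251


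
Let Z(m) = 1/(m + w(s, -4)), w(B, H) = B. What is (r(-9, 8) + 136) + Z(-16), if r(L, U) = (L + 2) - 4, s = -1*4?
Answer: 2499/20 ≈ 124.95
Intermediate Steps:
s = -4
r(L, U) = -2 + L (r(L, U) = (2 + L) - 4 = -2 + L)
Z(m) = 1/(-4 + m) (Z(m) = 1/(m - 4) = 1/(-4 + m))
(r(-9, 8) + 136) + Z(-16) = ((-2 - 9) + 136) + 1/(-4 - 16) = (-11 + 136) + 1/(-20) = 125 - 1/20 = 2499/20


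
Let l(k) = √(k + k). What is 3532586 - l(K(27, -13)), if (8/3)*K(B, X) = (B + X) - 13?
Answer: 3532586 - √3/2 ≈ 3.5326e+6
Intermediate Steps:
K(B, X) = -39/8 + 3*B/8 + 3*X/8 (K(B, X) = 3*((B + X) - 13)/8 = 3*(-13 + B + X)/8 = -39/8 + 3*B/8 + 3*X/8)
l(k) = √2*√k (l(k) = √(2*k) = √2*√k)
3532586 - l(K(27, -13)) = 3532586 - √2*√(-39/8 + (3/8)*27 + (3/8)*(-13)) = 3532586 - √2*√(-39/8 + 81/8 - 39/8) = 3532586 - √2*√(3/8) = 3532586 - √2*√6/4 = 3532586 - √3/2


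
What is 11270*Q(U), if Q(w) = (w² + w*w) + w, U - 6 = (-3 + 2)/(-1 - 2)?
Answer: 8779330/9 ≈ 9.7548e+5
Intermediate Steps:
U = 19/3 (U = 6 + (-3 + 2)/(-1 - 2) = 6 - 1/(-3) = 6 - 1*(-⅓) = 6 + ⅓ = 19/3 ≈ 6.3333)
Q(w) = w + 2*w² (Q(w) = (w² + w²) + w = 2*w² + w = w + 2*w²)
11270*Q(U) = 11270*(19*(1 + 2*(19/3))/3) = 11270*(19*(1 + 38/3)/3) = 11270*((19/3)*(41/3)) = 11270*(779/9) = 8779330/9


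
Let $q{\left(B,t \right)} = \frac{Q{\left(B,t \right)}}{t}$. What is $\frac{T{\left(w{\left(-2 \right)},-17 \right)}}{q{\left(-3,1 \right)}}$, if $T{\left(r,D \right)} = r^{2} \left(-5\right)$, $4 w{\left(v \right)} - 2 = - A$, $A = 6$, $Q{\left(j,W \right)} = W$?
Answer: $-5$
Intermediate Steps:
$q{\left(B,t \right)} = 1$ ($q{\left(B,t \right)} = \frac{t}{t} = 1$)
$w{\left(v \right)} = -1$ ($w{\left(v \right)} = \frac{1}{2} + \frac{\left(-1\right) 6}{4} = \frac{1}{2} + \frac{1}{4} \left(-6\right) = \frac{1}{2} - \frac{3}{2} = -1$)
$T{\left(r,D \right)} = - 5 r^{2}$
$\frac{T{\left(w{\left(-2 \right)},-17 \right)}}{q{\left(-3,1 \right)}} = \frac{\left(-5\right) \left(-1\right)^{2}}{1} = \left(-5\right) 1 \cdot 1 = \left(-5\right) 1 = -5$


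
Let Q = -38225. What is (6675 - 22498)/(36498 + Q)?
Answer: 15823/1727 ≈ 9.1621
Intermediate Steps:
(6675 - 22498)/(36498 + Q) = (6675 - 22498)/(36498 - 38225) = -15823/(-1727) = -15823*(-1/1727) = 15823/1727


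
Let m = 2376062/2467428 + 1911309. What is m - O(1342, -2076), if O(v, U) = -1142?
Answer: 2359418761045/1233714 ≈ 1.9125e+6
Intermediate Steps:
m = 2358009859657/1233714 (m = 2376062*(1/2467428) + 1911309 = 1188031/1233714 + 1911309 = 2358009859657/1233714 ≈ 1.9113e+6)
m - O(1342, -2076) = 2358009859657/1233714 - 1*(-1142) = 2358009859657/1233714 + 1142 = 2359418761045/1233714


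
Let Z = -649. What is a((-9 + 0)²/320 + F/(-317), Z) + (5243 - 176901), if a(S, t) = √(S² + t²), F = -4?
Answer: -171658 + √4334190017073449/101440 ≈ -1.7101e+5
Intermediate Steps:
a((-9 + 0)²/320 + F/(-317), Z) + (5243 - 176901) = √(((-9 + 0)²/320 - 4/(-317))² + (-649)²) + (5243 - 176901) = √(((-9)²*(1/320) - 4*(-1/317))² + 421201) - 171658 = √((81*(1/320) + 4/317)² + 421201) - 171658 = √((81/320 + 4/317)² + 421201) - 171658 = √((26957/101440)² + 421201) - 171658 = √(726679849/10290073600 + 421201) - 171658 = √(4334190017073449/10290073600) - 171658 = √4334190017073449/101440 - 171658 = -171658 + √4334190017073449/101440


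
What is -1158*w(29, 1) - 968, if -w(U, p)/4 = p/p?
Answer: 3664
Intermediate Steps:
w(U, p) = -4 (w(U, p) = -4*p/p = -4*1 = -4)
-1158*w(29, 1) - 968 = -1158*(-4) - 968 = 4632 - 968 = 3664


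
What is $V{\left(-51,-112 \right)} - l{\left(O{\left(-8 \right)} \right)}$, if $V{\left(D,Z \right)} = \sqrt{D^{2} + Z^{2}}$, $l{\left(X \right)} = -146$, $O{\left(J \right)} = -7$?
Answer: $146 + \sqrt{15145} \approx 269.06$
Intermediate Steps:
$V{\left(-51,-112 \right)} - l{\left(O{\left(-8 \right)} \right)} = \sqrt{\left(-51\right)^{2} + \left(-112\right)^{2}} - -146 = \sqrt{2601 + 12544} + 146 = \sqrt{15145} + 146 = 146 + \sqrt{15145}$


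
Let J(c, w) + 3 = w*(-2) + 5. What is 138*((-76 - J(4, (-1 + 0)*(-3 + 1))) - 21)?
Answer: -13110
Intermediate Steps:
J(c, w) = 2 - 2*w (J(c, w) = -3 + (w*(-2) + 5) = -3 + (-2*w + 5) = -3 + (5 - 2*w) = 2 - 2*w)
138*((-76 - J(4, (-1 + 0)*(-3 + 1))) - 21) = 138*((-76 - (2 - 2*(-1 + 0)*(-3 + 1))) - 21) = 138*((-76 - (2 - (-2)*(-2))) - 21) = 138*((-76 - (2 - 2*2)) - 21) = 138*((-76 - (2 - 4)) - 21) = 138*((-76 - 1*(-2)) - 21) = 138*((-76 + 2) - 21) = 138*(-74 - 21) = 138*(-95) = -13110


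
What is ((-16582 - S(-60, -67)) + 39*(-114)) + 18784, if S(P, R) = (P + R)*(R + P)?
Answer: -18373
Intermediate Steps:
S(P, R) = (P + R)**2 (S(P, R) = (P + R)*(P + R) = (P + R)**2)
((-16582 - S(-60, -67)) + 39*(-114)) + 18784 = ((-16582 - (-60 - 67)**2) + 39*(-114)) + 18784 = ((-16582 - 1*(-127)**2) - 4446) + 18784 = ((-16582 - 1*16129) - 4446) + 18784 = ((-16582 - 16129) - 4446) + 18784 = (-32711 - 4446) + 18784 = -37157 + 18784 = -18373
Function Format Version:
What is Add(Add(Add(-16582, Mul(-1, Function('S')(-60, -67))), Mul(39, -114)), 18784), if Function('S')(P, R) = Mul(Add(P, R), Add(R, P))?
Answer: -18373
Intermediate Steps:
Function('S')(P, R) = Pow(Add(P, R), 2) (Function('S')(P, R) = Mul(Add(P, R), Add(P, R)) = Pow(Add(P, R), 2))
Add(Add(Add(-16582, Mul(-1, Function('S')(-60, -67))), Mul(39, -114)), 18784) = Add(Add(Add(-16582, Mul(-1, Pow(Add(-60, -67), 2))), Mul(39, -114)), 18784) = Add(Add(Add(-16582, Mul(-1, Pow(-127, 2))), -4446), 18784) = Add(Add(Add(-16582, Mul(-1, 16129)), -4446), 18784) = Add(Add(Add(-16582, -16129), -4446), 18784) = Add(Add(-32711, -4446), 18784) = Add(-37157, 18784) = -18373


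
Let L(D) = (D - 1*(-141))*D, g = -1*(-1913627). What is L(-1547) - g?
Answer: 261455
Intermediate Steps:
g = 1913627
L(D) = D*(141 + D) (L(D) = (D + 141)*D = (141 + D)*D = D*(141 + D))
L(-1547) - g = -1547*(141 - 1547) - 1*1913627 = -1547*(-1406) - 1913627 = 2175082 - 1913627 = 261455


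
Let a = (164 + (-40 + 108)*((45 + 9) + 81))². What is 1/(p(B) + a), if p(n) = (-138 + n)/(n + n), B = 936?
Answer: 312/27240824965 ≈ 1.1453e-8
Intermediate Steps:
p(n) = (-138 + n)/(2*n) (p(n) = (-138 + n)/((2*n)) = (-138 + n)*(1/(2*n)) = (-138 + n)/(2*n))
a = 87310336 (a = (164 + 68*(54 + 81))² = (164 + 68*135)² = (164 + 9180)² = 9344² = 87310336)
1/(p(B) + a) = 1/((½)*(-138 + 936)/936 + 87310336) = 1/((½)*(1/936)*798 + 87310336) = 1/(133/312 + 87310336) = 1/(27240824965/312) = 312/27240824965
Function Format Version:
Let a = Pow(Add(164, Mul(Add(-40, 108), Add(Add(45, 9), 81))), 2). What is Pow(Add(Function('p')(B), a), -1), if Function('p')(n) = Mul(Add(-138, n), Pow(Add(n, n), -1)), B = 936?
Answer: Rational(312, 27240824965) ≈ 1.1453e-8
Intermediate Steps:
Function('p')(n) = Mul(Rational(1, 2), Pow(n, -1), Add(-138, n)) (Function('p')(n) = Mul(Add(-138, n), Pow(Mul(2, n), -1)) = Mul(Add(-138, n), Mul(Rational(1, 2), Pow(n, -1))) = Mul(Rational(1, 2), Pow(n, -1), Add(-138, n)))
a = 87310336 (a = Pow(Add(164, Mul(68, Add(54, 81))), 2) = Pow(Add(164, Mul(68, 135)), 2) = Pow(Add(164, 9180), 2) = Pow(9344, 2) = 87310336)
Pow(Add(Function('p')(B), a), -1) = Pow(Add(Mul(Rational(1, 2), Pow(936, -1), Add(-138, 936)), 87310336), -1) = Pow(Add(Mul(Rational(1, 2), Rational(1, 936), 798), 87310336), -1) = Pow(Add(Rational(133, 312), 87310336), -1) = Pow(Rational(27240824965, 312), -1) = Rational(312, 27240824965)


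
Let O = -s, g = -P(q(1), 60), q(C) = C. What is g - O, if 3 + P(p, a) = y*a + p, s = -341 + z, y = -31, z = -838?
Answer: 683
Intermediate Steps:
s = -1179 (s = -341 - 838 = -1179)
P(p, a) = -3 + p - 31*a (P(p, a) = -3 + (-31*a + p) = -3 + (p - 31*a) = -3 + p - 31*a)
g = 1862 (g = -(-3 + 1 - 31*60) = -(-3 + 1 - 1860) = -1*(-1862) = 1862)
O = 1179 (O = -1*(-1179) = 1179)
g - O = 1862 - 1*1179 = 1862 - 1179 = 683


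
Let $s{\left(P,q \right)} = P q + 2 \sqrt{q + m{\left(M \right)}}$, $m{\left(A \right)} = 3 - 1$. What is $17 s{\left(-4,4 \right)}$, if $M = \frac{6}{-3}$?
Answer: $-272 + 34 \sqrt{6} \approx -188.72$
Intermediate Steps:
$M = -2$ ($M = 6 \left(- \frac{1}{3}\right) = -2$)
$m{\left(A \right)} = 2$ ($m{\left(A \right)} = 3 - 1 = 2$)
$s{\left(P,q \right)} = 2 \sqrt{2 + q} + P q$ ($s{\left(P,q \right)} = P q + 2 \sqrt{q + 2} = P q + 2 \sqrt{2 + q} = 2 \sqrt{2 + q} + P q$)
$17 s{\left(-4,4 \right)} = 17 \left(2 \sqrt{2 + 4} - 16\right) = 17 \left(2 \sqrt{6} - 16\right) = 17 \left(-16 + 2 \sqrt{6}\right) = -272 + 34 \sqrt{6}$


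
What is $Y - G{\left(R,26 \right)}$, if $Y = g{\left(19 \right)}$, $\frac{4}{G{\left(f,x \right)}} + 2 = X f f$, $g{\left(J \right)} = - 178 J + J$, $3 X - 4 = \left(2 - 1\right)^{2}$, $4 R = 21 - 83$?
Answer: $- \frac{16078551}{4781} \approx -3363.0$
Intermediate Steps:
$R = - \frac{31}{2}$ ($R = \frac{21 - 83}{4} = \frac{1}{4} \left(-62\right) = - \frac{31}{2} \approx -15.5$)
$X = \frac{5}{3}$ ($X = \frac{4}{3} + \frac{\left(2 - 1\right)^{2}}{3} = \frac{4}{3} + \frac{1^{2}}{3} = \frac{4}{3} + \frac{1}{3} \cdot 1 = \frac{4}{3} + \frac{1}{3} = \frac{5}{3} \approx 1.6667$)
$g{\left(J \right)} = - 177 J$
$G{\left(f,x \right)} = \frac{4}{-2 + \frac{5 f^{2}}{3}}$ ($G{\left(f,x \right)} = \frac{4}{-2 + \frac{5 f}{3} f} = \frac{4}{-2 + \frac{5 f^{2}}{3}}$)
$Y = -3363$ ($Y = \left(-177\right) 19 = -3363$)
$Y - G{\left(R,26 \right)} = -3363 - \frac{12}{-6 + 5 \left(- \frac{31}{2}\right)^{2}} = -3363 - \frac{12}{-6 + 5 \cdot \frac{961}{4}} = -3363 - \frac{12}{-6 + \frac{4805}{4}} = -3363 - \frac{12}{\frac{4781}{4}} = -3363 - 12 \cdot \frac{4}{4781} = -3363 - \frac{48}{4781} = - \frac{16078551}{4781}$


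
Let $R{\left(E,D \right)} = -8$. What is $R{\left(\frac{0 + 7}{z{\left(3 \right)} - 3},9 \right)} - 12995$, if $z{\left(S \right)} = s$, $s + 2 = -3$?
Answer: $-13003$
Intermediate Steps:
$s = -5$ ($s = -2 - 3 = -5$)
$z{\left(S \right)} = -5$
$R{\left(\frac{0 + 7}{z{\left(3 \right)} - 3},9 \right)} - 12995 = -8 - 12995 = -13003$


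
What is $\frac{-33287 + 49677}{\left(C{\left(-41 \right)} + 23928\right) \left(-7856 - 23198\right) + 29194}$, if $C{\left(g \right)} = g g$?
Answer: $- \frac{8195}{397616346} \approx -2.061 \cdot 10^{-5}$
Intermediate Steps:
$C{\left(g \right)} = g^{2}$
$\frac{-33287 + 49677}{\left(C{\left(-41 \right)} + 23928\right) \left(-7856 - 23198\right) + 29194} = \frac{-33287 + 49677}{\left(\left(-41\right)^{2} + 23928\right) \left(-7856 - 23198\right) + 29194} = \frac{16390}{\left(1681 + 23928\right) \left(-31054\right) + 29194} = \frac{16390}{25609 \left(-31054\right) + 29194} = \frac{16390}{-795261886 + 29194} = \frac{16390}{-795232692} = 16390 \left(- \frac{1}{795232692}\right) = - \frac{8195}{397616346}$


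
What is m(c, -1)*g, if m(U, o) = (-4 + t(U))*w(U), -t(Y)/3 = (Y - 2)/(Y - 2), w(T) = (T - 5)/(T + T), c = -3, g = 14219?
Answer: -398132/3 ≈ -1.3271e+5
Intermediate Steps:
w(T) = (-5 + T)/(2*T) (w(T) = (-5 + T)/((2*T)) = (-5 + T)*(1/(2*T)) = (-5 + T)/(2*T))
t(Y) = -3 (t(Y) = -3*(Y - 2)/(Y - 2) = -3*(-2 + Y)/(-2 + Y) = -3*1 = -3)
m(U, o) = -7*(-5 + U)/(2*U) (m(U, o) = (-4 - 3)*((-5 + U)/(2*U)) = -7*(-5 + U)/(2*U))
m(c, -1)*g = ((7/2)*(5 - 1*(-3))/(-3))*14219 = ((7/2)*(-1/3)*(5 + 3))*14219 = ((7/2)*(-1/3)*8)*14219 = -28/3*14219 = -398132/3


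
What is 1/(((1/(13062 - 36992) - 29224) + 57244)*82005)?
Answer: 4786/10997175542199 ≈ 4.3520e-10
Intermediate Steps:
1/(((1/(13062 - 36992) - 29224) + 57244)*82005) = (1/82005)/((1/(-23930) - 29224) + 57244) = (1/82005)/((-1/23930 - 29224) + 57244) = (1/82005)/(-699330321/23930 + 57244) = (1/82005)/(670518599/23930) = (23930/670518599)*(1/82005) = 4786/10997175542199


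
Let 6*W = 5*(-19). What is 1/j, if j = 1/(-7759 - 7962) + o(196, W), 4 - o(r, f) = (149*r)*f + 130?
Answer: 47163/21802071449 ≈ 2.1632e-6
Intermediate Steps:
W = -95/6 (W = (5*(-19))/6 = (⅙)*(-95) = -95/6 ≈ -15.833)
o(r, f) = -126 - 149*f*r (o(r, f) = 4 - ((149*r)*f + 130) = 4 - (149*f*r + 130) = 4 - (130 + 149*f*r) = 4 + (-130 - 149*f*r) = -126 - 149*f*r)
j = 21802071449/47163 (j = 1/(-7759 - 7962) + (-126 - 149*(-95/6)*196) = 1/(-15721) + (-126 + 1387190/3) = -1/15721 + 1386812/3 = 21802071449/47163 ≈ 4.6227e+5)
1/j = 1/(21802071449/47163) = 47163/21802071449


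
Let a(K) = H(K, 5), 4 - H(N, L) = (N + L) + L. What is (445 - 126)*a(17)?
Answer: -7337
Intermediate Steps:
H(N, L) = 4 - N - 2*L (H(N, L) = 4 - ((N + L) + L) = 4 - ((L + N) + L) = 4 - (N + 2*L) = 4 + (-N - 2*L) = 4 - N - 2*L)
a(K) = -6 - K (a(K) = 4 - K - 2*5 = 4 - K - 10 = -6 - K)
(445 - 126)*a(17) = (445 - 126)*(-6 - 1*17) = 319*(-6 - 17) = 319*(-23) = -7337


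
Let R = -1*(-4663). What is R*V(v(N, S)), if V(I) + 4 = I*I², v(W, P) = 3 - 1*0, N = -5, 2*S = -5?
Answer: 107249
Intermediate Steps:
S = -5/2 (S = (½)*(-5) = -5/2 ≈ -2.5000)
R = 4663
v(W, P) = 3 (v(W, P) = 3 + 0 = 3)
V(I) = -4 + I³ (V(I) = -4 + I*I² = -4 + I³)
R*V(v(N, S)) = 4663*(-4 + 3³) = 4663*(-4 + 27) = 4663*23 = 107249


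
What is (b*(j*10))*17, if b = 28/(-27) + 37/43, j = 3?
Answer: -34850/387 ≈ -90.052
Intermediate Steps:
b = -205/1161 (b = 28*(-1/27) + 37*(1/43) = -28/27 + 37/43 = -205/1161 ≈ -0.17657)
(b*(j*10))*17 = -205*10/387*17 = -205/1161*30*17 = -2050/387*17 = -34850/387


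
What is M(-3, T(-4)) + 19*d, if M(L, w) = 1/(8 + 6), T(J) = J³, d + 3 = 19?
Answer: 4257/14 ≈ 304.07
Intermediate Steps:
d = 16 (d = -3 + 19 = 16)
M(L, w) = 1/14
M(-3, T(-4)) + 19*d = 1/14 + 19*16 = 1/14 + 304 = 4257/14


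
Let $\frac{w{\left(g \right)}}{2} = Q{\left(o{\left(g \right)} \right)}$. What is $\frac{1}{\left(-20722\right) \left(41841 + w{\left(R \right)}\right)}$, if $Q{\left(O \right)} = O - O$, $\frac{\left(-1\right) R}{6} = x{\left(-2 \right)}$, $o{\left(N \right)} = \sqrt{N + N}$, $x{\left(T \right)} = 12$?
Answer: $- \frac{1}{867029202} \approx -1.1534 \cdot 10^{-9}$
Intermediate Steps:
$o{\left(N \right)} = \sqrt{2} \sqrt{N}$ ($o{\left(N \right)} = \sqrt{2 N} = \sqrt{2} \sqrt{N}$)
$R = -72$ ($R = \left(-6\right) 12 = -72$)
$Q{\left(O \right)} = 0$
$w{\left(g \right)} = 0$ ($w{\left(g \right)} = 2 \cdot 0 = 0$)
$\frac{1}{\left(-20722\right) \left(41841 + w{\left(R \right)}\right)} = \frac{1}{\left(-20722\right) \left(41841 + 0\right)} = - \frac{1}{20722 \cdot 41841} = \left(- \frac{1}{20722}\right) \frac{1}{41841} = - \frac{1}{867029202}$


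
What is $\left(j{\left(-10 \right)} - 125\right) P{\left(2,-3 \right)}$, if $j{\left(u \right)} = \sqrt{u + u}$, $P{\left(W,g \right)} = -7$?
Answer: $875 - 14 i \sqrt{5} \approx 875.0 - 31.305 i$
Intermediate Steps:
$j{\left(u \right)} = \sqrt{2} \sqrt{u}$ ($j{\left(u \right)} = \sqrt{2 u} = \sqrt{2} \sqrt{u}$)
$\left(j{\left(-10 \right)} - 125\right) P{\left(2,-3 \right)} = \left(\sqrt{2} \sqrt{-10} - 125\right) \left(-7\right) = \left(\sqrt{2} i \sqrt{10} - 125\right) \left(-7\right) = \left(2 i \sqrt{5} - 125\right) \left(-7\right) = \left(-125 + 2 i \sqrt{5}\right) \left(-7\right) = 875 - 14 i \sqrt{5}$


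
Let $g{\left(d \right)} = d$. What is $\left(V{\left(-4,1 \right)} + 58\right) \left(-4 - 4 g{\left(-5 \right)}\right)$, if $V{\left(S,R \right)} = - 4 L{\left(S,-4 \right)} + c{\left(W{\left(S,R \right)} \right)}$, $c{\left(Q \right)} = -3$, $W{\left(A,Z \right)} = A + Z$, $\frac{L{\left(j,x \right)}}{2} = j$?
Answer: $1392$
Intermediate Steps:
$L{\left(j,x \right)} = 2 j$
$V{\left(S,R \right)} = -3 - 8 S$ ($V{\left(S,R \right)} = - 4 \cdot 2 S - 3 = - 8 S - 3 = -3 - 8 S$)
$\left(V{\left(-4,1 \right)} + 58\right) \left(-4 - 4 g{\left(-5 \right)}\right) = \left(\left(-3 - -32\right) + 58\right) \left(-4 - -20\right) = \left(\left(-3 + 32\right) + 58\right) \left(-4 + 20\right) = \left(29 + 58\right) 16 = 87 \cdot 16 = 1392$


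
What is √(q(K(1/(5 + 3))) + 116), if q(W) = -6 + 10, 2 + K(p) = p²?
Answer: 2*√30 ≈ 10.954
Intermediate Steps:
K(p) = -2 + p²
q(W) = 4
√(q(K(1/(5 + 3))) + 116) = √(4 + 116) = √120 = 2*√30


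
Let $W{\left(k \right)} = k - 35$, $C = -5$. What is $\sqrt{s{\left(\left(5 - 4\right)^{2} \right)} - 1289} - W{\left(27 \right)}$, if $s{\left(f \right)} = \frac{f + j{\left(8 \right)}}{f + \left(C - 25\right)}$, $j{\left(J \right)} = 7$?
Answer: $8 + \frac{11 i \sqrt{8961}}{29} \approx 8.0 + 35.906 i$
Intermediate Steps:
$W{\left(k \right)} = -35 + k$
$s{\left(f \right)} = \frac{7 + f}{-30 + f}$ ($s{\left(f \right)} = \frac{f + 7}{f - 30} = \frac{7 + f}{f - 30} = \frac{7 + f}{-30 + f}$)
$\sqrt{s{\left(\left(5 - 4\right)^{2} \right)} - 1289} - W{\left(27 \right)} = \sqrt{\frac{7 + \left(5 - 4\right)^{2}}{-30 + \left(5 - 4\right)^{2}} - 1289} - \left(-35 + 27\right) = \sqrt{\frac{7 + 1^{2}}{-30 + 1^{2}} - 1289} - -8 = \sqrt{\frac{7 + 1}{-30 + 1} - 1289} + 8 = \sqrt{\frac{1}{-29} \cdot 8 - 1289} + 8 = \sqrt{\left(- \frac{1}{29}\right) 8 - 1289} + 8 = \sqrt{- \frac{8}{29} - 1289} + 8 = \sqrt{- \frac{37389}{29}} + 8 = \frac{11 i \sqrt{8961}}{29} + 8 = 8 + \frac{11 i \sqrt{8961}}{29}$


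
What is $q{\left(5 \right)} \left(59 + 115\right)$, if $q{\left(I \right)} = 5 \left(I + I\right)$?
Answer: $8700$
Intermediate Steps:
$q{\left(I \right)} = 10 I$ ($q{\left(I \right)} = 5 \cdot 2 I = 10 I$)
$q{\left(5 \right)} \left(59 + 115\right) = 10 \cdot 5 \left(59 + 115\right) = 50 \cdot 174 = 8700$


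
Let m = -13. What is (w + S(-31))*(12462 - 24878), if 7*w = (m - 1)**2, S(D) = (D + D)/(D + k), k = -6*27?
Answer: -67865856/193 ≈ -3.5164e+5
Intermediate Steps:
k = -162
S(D) = 2*D/(-162 + D) (S(D) = (D + D)/(D - 162) = (2*D)/(-162 + D) = 2*D/(-162 + D))
w = 28 (w = (-13 - 1)**2/7 = (1/7)*(-14)**2 = (1/7)*196 = 28)
(w + S(-31))*(12462 - 24878) = (28 + 2*(-31)/(-162 - 31))*(12462 - 24878) = (28 + 2*(-31)/(-193))*(-12416) = (28 + 2*(-31)*(-1/193))*(-12416) = (28 + 62/193)*(-12416) = (5466/193)*(-12416) = -67865856/193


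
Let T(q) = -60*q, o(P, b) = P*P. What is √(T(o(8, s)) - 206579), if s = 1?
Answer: 11*I*√1739 ≈ 458.71*I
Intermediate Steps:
o(P, b) = P²
√(T(o(8, s)) - 206579) = √(-60*8² - 206579) = √(-60*64 - 206579) = √(-3840 - 206579) = √(-210419) = 11*I*√1739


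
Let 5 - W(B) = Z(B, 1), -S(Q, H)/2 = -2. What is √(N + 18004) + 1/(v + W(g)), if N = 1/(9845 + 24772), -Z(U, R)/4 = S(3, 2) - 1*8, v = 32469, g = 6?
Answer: 1/32458 + √21574853783373/34617 ≈ 134.18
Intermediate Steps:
S(Q, H) = 4 (S(Q, H) = -2*(-2) = 4)
Z(U, R) = 16 (Z(U, R) = -4*(4 - 1*8) = -4*(4 - 8) = -4*(-4) = 16)
W(B) = -11 (W(B) = 5 - 1*16 = 5 - 16 = -11)
N = 1/34617 ≈ 2.8888e-5
√(N + 18004) + 1/(v + W(g)) = √(1/34617 + 18004) + 1/(32469 - 11) = √(623244469/34617) + 1/32458 = √21574853783373/34617 + 1/32458 = 1/32458 + √21574853783373/34617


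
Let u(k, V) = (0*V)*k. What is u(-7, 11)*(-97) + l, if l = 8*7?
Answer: 56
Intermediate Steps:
l = 56
u(k, V) = 0 (u(k, V) = 0*k = 0)
u(-7, 11)*(-97) + l = 0*(-97) + 56 = 0 + 56 = 56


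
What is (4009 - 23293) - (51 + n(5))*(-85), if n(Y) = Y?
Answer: -14524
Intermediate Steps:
(4009 - 23293) - (51 + n(5))*(-85) = (4009 - 23293) - (51 + 5)*(-85) = -19284 - 56*(-85) = -19284 - 1*(-4760) = -19284 + 4760 = -14524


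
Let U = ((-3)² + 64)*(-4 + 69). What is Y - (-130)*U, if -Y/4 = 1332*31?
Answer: 451682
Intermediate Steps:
U = 4745 (U = (9 + 64)*65 = 73*65 = 4745)
Y = -165168 (Y = -5328*31 = -4*41292 = -165168)
Y - (-130)*U = -165168 - (-130)*4745 = -165168 - 1*(-616850) = -165168 + 616850 = 451682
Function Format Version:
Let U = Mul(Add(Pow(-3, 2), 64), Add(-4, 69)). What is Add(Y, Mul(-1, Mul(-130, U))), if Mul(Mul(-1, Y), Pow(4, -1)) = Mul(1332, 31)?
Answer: 451682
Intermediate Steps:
U = 4745 (U = Mul(Add(9, 64), 65) = Mul(73, 65) = 4745)
Y = -165168 (Y = Mul(-4, Mul(1332, 31)) = Mul(-4, 41292) = -165168)
Add(Y, Mul(-1, Mul(-130, U))) = Add(-165168, Mul(-1, Mul(-130, 4745))) = Add(-165168, Mul(-1, -616850)) = Add(-165168, 616850) = 451682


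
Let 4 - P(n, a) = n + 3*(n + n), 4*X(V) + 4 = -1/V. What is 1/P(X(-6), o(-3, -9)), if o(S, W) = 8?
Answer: 24/257 ≈ 0.093385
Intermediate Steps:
X(V) = -1 - 1/(4*V) (X(V) = -1 + (-1/V)/4 = -1 - 1/(4*V))
P(n, a) = 4 - 7*n (P(n, a) = 4 - (n + 3*(n + n)) = 4 - (n + 3*(2*n)) = 4 - (n + 6*n) = 4 - 7*n)
1/P(X(-6), o(-3, -9)) = 1/(4 - 7*(-¼ - 1*(-6))/(-6)) = 1/(4 - (-7)*(-¼ + 6)/6) = 1/(4 - (-7)*23/(6*4)) = 1/(4 - 7*(-23/24)) = 1/(4 + 161/24) = 1/(257/24) = 24/257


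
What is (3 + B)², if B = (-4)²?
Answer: 361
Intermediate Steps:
B = 16
(3 + B)² = (3 + 16)² = 19² = 361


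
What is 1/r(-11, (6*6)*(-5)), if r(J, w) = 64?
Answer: 1/64 ≈ 0.015625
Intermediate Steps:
1/r(-11, (6*6)*(-5)) = 1/64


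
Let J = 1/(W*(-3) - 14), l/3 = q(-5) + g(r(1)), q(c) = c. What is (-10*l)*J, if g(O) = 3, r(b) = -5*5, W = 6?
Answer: -15/8 ≈ -1.8750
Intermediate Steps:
r(b) = -25
l = -6 (l = 3*(-5 + 3) = 3*(-2) = -6)
J = -1/32 (J = 1/(6*(-3) - 14) = 1/(-18 - 14) = 1/(-32) = -1/32 ≈ -0.031250)
(-10*l)*J = -10*(-6)*(-1/32) = 60*(-1/32) = -15/8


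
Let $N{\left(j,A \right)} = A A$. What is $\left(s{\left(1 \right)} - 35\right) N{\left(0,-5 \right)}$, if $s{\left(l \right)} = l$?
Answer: $-850$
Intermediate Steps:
$N{\left(j,A \right)} = A^{2}$
$\left(s{\left(1 \right)} - 35\right) N{\left(0,-5 \right)} = \left(1 - 35\right) \left(-5\right)^{2} = \left(-34\right) 25 = -850$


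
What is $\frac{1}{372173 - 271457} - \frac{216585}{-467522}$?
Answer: $\frac{90140671}{194574156} \approx 0.46327$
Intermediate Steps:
$\frac{1}{372173 - 271457} - \frac{216585}{-467522} = \frac{1}{100716} - - \frac{216585}{467522} = \frac{1}{100716} + \frac{216585}{467522} = \frac{90140671}{194574156}$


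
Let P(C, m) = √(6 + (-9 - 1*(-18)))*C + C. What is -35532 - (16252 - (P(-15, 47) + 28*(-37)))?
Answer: -52835 - 15*√15 ≈ -52893.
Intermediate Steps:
P(C, m) = C + C*√15 (P(C, m) = √(6 + (-9 + 18))*C + C = √(6 + 9)*C + C = √15*C + C = C*√15 + C = C + C*√15)
-35532 - (16252 - (P(-15, 47) + 28*(-37))) = -35532 - (16252 - (-15*(1 + √15) + 28*(-37))) = -35532 - (16252 - ((-15 - 15*√15) - 1036)) = -35532 - (16252 - (-1051 - 15*√15)) = -35532 - (16252 + (1051 + 15*√15)) = -35532 - (17303 + 15*√15) = -35532 + (-17303 - 15*√15) = -52835 - 15*√15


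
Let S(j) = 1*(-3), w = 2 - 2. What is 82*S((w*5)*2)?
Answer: -246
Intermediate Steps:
w = 0
S(j) = -3
82*S((w*5)*2) = 82*(-3) = -246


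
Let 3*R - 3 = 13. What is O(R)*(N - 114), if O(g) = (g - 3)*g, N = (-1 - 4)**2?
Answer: -9968/9 ≈ -1107.6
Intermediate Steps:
R = 16/3 (R = 1 + (1/3)*13 = 1 + 13/3 = 16/3 ≈ 5.3333)
N = 25 (N = (-5)**2 = 25)
O(g) = g*(-3 + g) (O(g) = (-3 + g)*g = g*(-3 + g))
O(R)*(N - 114) = (16*(-3 + 16/3)/3)*(25 - 114) = ((16/3)*(7/3))*(-89) = (112/9)*(-89) = -9968/9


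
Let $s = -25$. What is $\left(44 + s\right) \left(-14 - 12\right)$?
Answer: $-494$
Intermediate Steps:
$\left(44 + s\right) \left(-14 - 12\right) = \left(44 - 25\right) \left(-14 - 12\right) = 19 \left(-14 - 12\right) = 19 \left(-26\right) = -494$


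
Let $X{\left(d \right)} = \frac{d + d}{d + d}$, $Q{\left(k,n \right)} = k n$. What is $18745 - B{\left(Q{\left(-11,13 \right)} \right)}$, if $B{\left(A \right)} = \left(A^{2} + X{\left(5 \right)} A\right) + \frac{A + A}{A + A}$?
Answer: $-1562$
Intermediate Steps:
$X{\left(d \right)} = 1$ ($X{\left(d \right)} = \frac{2 d}{2 d} = 2 d \frac{1}{2 d} = 1$)
$B{\left(A \right)} = 1 + A + A^{2}$ ($B{\left(A \right)} = \left(A^{2} + 1 A\right) + \frac{A + A}{A + A} = \left(A^{2} + A\right) + \frac{2 A}{2 A} = \left(A + A^{2}\right) + 2 A \frac{1}{2 A} = \left(A + A^{2}\right) + 1 = 1 + A + A^{2}$)
$18745 - B{\left(Q{\left(-11,13 \right)} \right)} = 18745 - \left(1 - 143 + \left(\left(-11\right) 13\right)^{2}\right) = 18745 - \left(1 - 143 + \left(-143\right)^{2}\right) = 18745 - \left(1 - 143 + 20449\right) = 18745 - 20307 = -1562$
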